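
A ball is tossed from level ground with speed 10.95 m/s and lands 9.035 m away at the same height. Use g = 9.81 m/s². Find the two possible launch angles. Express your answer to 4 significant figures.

Level-ground range: R = v₀² sin(2θ)/g ⇒ sin 2θ = R g / v₀² = 9.035×9.81/10.95² = 0.7392.
2θ = arcsin(0.7392) = 47.663° or 180° − 47.663° = 132.337°.
So θ = 23.83° or θ = 66.17°.

23.83° and 66.17°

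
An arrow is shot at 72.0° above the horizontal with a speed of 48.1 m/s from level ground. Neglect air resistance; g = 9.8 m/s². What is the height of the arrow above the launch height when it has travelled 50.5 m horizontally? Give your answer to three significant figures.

v_x = 48.1 cos 72.0° = 14.86 m/s, v_y0 = 48.1 sin 72.0° = 45.75 m/s.
Time to reach x = 50.5 m: t = x / v_x = 50.5 / 14.86 = 3.398 s.
y = v_y0 t − ½ g t² = 45.75×3.398 − 4.900×3.398² = 98.9 m.

98.9 m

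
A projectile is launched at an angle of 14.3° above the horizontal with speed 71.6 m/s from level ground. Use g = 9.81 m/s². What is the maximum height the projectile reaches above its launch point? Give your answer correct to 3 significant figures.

15.9 m

Vertical component of launch velocity: v_y = 71.6 sin 14.3° = 17.69 m/s.
At the highest point the vertical velocity is zero, so v_y² = 2 g h_max.
h_max = (17.69)² / (2 × 9.81) = 312.9 / 19.62 = 15.9 m.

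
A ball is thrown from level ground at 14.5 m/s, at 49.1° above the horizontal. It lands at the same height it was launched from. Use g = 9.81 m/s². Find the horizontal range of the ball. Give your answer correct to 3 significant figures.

21.2 m

Components: v_x = 14.5 cos 49.1° = 9.494 m/s, v_y = 14.5 sin 49.1° = 10.96 m/s.
Time of flight (same landing height): t = 2 v_y / g = 2 × 10.96 / 9.81 = 2.234 s.
Range: R = v_x · t = 9.494 × 2.234 = 21.2 m.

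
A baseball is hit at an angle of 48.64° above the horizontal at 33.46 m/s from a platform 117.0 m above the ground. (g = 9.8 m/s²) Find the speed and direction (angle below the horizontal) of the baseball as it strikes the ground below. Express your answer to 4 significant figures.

v_x = 33.46 cos 48.64° = 22.110 m/s (constant).
|v_y| at impact = √((25.114)² + 2×9.8×117.0) = 54.073 m/s.
Speed = √(22.110² + 54.073²) = 58.42 m/s; angle = arctan(54.073/22.110) = 67.76° below horizontal.

58.42 m/s at 67.76° below the horizontal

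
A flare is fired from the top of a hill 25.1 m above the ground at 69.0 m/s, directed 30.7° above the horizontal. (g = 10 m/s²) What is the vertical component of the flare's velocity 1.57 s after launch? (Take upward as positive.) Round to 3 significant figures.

Initial vertical component: v_y0 = 69.0 sin 30.7° = 35.23 m/s.
v_y(t) = v_y0 − g t = 35.23 − 10 × 1.57 = 19.5 m/s.

19.5 m/s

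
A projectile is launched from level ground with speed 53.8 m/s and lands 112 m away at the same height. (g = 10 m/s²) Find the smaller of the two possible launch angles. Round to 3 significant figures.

Level-ground range: R = v₀² sin(2θ)/g ⇒ sin 2θ = R g / v₀² = 112×10/53.8² = 0.3869.
2θ = arcsin(0.3869) = 22.76° or 180° − 22.76° = 157.24°.
So θ = 11.4° or θ = 78.6°.

11.4°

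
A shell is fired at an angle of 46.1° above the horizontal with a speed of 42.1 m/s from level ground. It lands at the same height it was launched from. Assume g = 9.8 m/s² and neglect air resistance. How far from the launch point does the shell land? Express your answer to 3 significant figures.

For level ground, R = v₀² sin(2θ) / g.
sin(2 × 46.1°) = sin 92.20° = 0.9993.
R = (42.1)² × 0.9993 / 9.8 = 181 m.

181 m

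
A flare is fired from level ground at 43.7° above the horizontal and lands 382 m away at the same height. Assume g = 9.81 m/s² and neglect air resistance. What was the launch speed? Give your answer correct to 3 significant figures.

On level ground, R = v₀² sin(2θ) / g, so v₀ = √(R g / sin 2θ).
sin(2 × 43.7°) = 0.9990.
v₀ = √(382 × 9.81 / 0.9990) = √3751 = 61.2 m/s.

61.2 m/s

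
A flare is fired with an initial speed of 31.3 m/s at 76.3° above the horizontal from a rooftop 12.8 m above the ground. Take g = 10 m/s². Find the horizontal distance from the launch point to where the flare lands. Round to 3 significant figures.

48.0 m

Components: v_x = 31.3 cos 76.3° = 7.413 m/s, v_y = 31.3 sin 76.3° = 30.41 m/s.
Vertical: 0 = 12.8 + 30.41 t − ½(10) t² ⇒ 5.000 t² − 30.41 t − 12.8 = 0.
t = [30.41 + √(924.8 + 256.0)] / 10.00 = 6.477 s.
Horizontal: R = v_x · t = 7.413 × 6.477 = 48.0 m.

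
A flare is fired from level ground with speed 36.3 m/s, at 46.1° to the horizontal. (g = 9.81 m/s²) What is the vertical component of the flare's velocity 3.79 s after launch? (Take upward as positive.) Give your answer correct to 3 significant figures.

-11.0 m/s

Initial vertical component: v_y0 = 36.3 sin 46.1° = 26.16 m/s.
v_y(t) = v_y0 − g t = 26.16 − 9.81 × 3.79 = -11.0 m/s.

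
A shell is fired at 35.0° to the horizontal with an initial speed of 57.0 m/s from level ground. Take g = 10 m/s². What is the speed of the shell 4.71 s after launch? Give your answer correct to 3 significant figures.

48.9 m/s

v_x = 57.0 cos 35.0° = 46.69 m/s (constant).
v_y(t) = 57.0 sin 35.0° − g t = 32.69 − 10 × 4.71 = -14.41 m/s.
Speed = √(v_x² + v_y²) = √(2180 + 207.6) = 48.9 m/s.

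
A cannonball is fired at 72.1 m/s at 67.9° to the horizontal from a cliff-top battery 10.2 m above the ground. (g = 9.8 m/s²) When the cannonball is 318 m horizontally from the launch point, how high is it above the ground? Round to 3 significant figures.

120 m

v_x = 72.1 cos 67.9° = 27.13 m/s, v_y0 = 72.1 sin 67.9° = 66.80 m/s.
Time to reach x = 318 m: t = x / v_x = 318 / 27.13 = 11.72 s.
y = 10.2 + v_y0 t − ½ g t² = 10.2 + 66.80×11.72 − 4.900×11.72² = 120 m.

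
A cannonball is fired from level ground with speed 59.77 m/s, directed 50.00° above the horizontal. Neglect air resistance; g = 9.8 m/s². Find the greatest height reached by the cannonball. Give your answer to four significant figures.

Vertical component of launch velocity: v_y = 59.77 sin 50.00° = 45.786 m/s.
At the highest point the vertical velocity is zero, so v_y² = 2 g h_max.
h_max = (45.786)² / (2 × 9.8) = 2096.4 / 19.60 = 107.0 m.

107.0 m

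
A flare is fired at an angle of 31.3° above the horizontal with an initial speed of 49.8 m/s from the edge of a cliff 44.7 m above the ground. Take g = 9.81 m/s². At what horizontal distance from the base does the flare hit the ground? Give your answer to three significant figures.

283 m

Components: v_x = 49.8 cos 31.3° = 42.55 m/s, v_y = 49.8 sin 31.3° = 25.87 m/s.
Vertical: 0 = 44.7 + 25.87 t − ½(9.81) t² ⇒ 4.905 t² − 25.87 t − 44.7 = 0.
t = [25.87 + √(669.3 + 877.0)] / 9.810 = 6.646 s.
Horizontal: R = v_x · t = 42.55 × 6.646 = 283 m.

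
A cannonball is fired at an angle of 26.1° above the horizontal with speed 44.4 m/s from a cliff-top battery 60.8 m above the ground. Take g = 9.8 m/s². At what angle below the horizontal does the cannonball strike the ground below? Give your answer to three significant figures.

44.8°

v_x = 44.4 cos 26.1° = 39.87 m/s.
At impact |v_y| = √(v_y0² + 2 g h) = √(19.53² + 2×9.8×60.8) = 39.66 m/s.
Angle below horizontal = arctan(|v_y| / v_x) = arctan(39.66 / 39.87) = 44.8°.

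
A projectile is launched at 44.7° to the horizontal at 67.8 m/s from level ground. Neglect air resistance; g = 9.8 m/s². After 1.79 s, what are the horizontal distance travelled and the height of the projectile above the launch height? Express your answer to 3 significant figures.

v_x = 67.8 cos 44.7° = 48.19 m/s; v_y0 = 67.8 sin 44.7° = 47.69 m/s.
x = v_x t = 48.19 × 1.79 = 86.3 m.
y = v_y0 t − ½ g t² = 47.69×1.79 − 4.900×1.79² = 69.7 m.

x = 86.3 m, y = 69.7 m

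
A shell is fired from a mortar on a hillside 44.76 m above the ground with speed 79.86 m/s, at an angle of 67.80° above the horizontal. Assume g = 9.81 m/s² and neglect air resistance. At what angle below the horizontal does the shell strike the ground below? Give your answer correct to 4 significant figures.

v_x = 79.86 cos 67.80° = 30.174 m/s.
At impact |v_y| = √(v_y0² + 2 g h) = √(73.940² + 2×9.81×44.76) = 79.657 m/s.
Angle below horizontal = arctan(|v_y| / v_x) = arctan(79.657 / 30.174) = 69.25°.

69.25°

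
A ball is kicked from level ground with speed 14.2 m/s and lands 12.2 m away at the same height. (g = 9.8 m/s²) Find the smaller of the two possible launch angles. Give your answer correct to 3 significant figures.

18.2°

Level-ground range: R = v₀² sin(2θ)/g ⇒ sin 2θ = R g / v₀² = 12.2×9.8/14.2² = 0.5929.
2θ = arcsin(0.5929) = 36.36° or 180° − 36.36° = 143.64°.
So θ = 18.2° or θ = 71.8°.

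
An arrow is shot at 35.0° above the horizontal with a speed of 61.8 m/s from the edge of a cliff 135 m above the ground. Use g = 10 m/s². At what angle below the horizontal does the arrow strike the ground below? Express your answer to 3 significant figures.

51.2°

v_x = 61.8 cos 35.0° = 50.62 m/s.
At impact |v_y| = √(v_y0² + 2 g h) = √(35.45² + 2×10×135) = 62.90 m/s.
Angle below horizontal = arctan(|v_y| / v_x) = arctan(62.90 / 50.62) = 51.2°.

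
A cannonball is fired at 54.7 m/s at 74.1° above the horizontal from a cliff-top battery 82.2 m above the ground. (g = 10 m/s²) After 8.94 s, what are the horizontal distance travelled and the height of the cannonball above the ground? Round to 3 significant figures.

v_x = 54.7 cos 74.1° = 14.99 m/s; v_y0 = 54.7 sin 74.1° = 52.61 m/s.
x = v_x t = 14.99 × 8.94 = 134 m.
y = 82.2 + v_y0 t − ½ g t² = 153 m.

x = 134 m, y = 153 m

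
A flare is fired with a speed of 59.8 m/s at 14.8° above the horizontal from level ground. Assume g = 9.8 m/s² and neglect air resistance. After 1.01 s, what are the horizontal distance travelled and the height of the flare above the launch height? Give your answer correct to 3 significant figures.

v_x = 59.8 cos 14.8° = 57.82 m/s; v_y0 = 59.8 sin 14.8° = 15.28 m/s.
x = v_x t = 57.82 × 1.01 = 58.4 m.
y = v_y0 t − ½ g t² = 15.28×1.01 − 4.900×1.01² = 10.4 m.

x = 58.4 m, y = 10.4 m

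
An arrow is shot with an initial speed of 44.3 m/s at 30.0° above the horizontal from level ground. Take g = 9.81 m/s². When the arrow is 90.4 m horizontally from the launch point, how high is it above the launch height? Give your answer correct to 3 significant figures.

v_x = 44.3 cos 30.0° = 38.36 m/s, v_y0 = 44.3 sin 30.0° = 22.15 m/s.
Time to reach x = 90.4 m: t = x / v_x = 90.4 / 38.36 = 2.357 s.
y = v_y0 t − ½ g t² = 22.15×2.357 − 4.905×2.357² = 25.0 m.

25.0 m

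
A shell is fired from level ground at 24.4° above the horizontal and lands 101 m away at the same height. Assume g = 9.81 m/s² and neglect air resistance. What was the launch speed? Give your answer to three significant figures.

36.3 m/s

On level ground, R = v₀² sin(2θ) / g, so v₀ = √(R g / sin 2θ).
sin(2 × 24.4°) = 0.7524.
v₀ = √(101 × 9.81 / 0.7524) = √1317 = 36.3 m/s.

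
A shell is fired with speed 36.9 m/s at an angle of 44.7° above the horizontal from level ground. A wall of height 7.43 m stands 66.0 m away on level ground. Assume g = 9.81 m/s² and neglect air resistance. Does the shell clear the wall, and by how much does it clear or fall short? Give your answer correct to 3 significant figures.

v_x = 36.9 cos 44.7° = 26.23 m/s; v_y0 = 36.9 sin 44.7° = 25.96 m/s.
Time to reach the wall: t = 66.0 / 26.23 = 2.516 s.
Height at that point: y = 25.96×2.516 − 4.905×2.516² = 34.27 m.
That is 34.27 − 7.43 = 26.8 m above the top of the wall, so the shell clears it.

Yes — it clears the wall by 26.8 m.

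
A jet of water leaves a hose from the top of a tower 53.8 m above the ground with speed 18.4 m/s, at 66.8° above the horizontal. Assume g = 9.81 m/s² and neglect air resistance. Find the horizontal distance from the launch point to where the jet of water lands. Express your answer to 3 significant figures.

Components: v_x = 18.4 cos 66.8° = 7.249 m/s, v_y = 18.4 sin 66.8° = 16.91 m/s.
Vertical: 0 = 53.8 + 16.91 t − ½(9.81) t² ⇒ 4.905 t² − 16.91 t − 53.8 = 0.
t = [16.91 + √(285.9 + 1056)] / 9.810 = 5.458 s.
Horizontal: R = v_x · t = 7.249 × 5.458 = 39.6 m.

39.6 m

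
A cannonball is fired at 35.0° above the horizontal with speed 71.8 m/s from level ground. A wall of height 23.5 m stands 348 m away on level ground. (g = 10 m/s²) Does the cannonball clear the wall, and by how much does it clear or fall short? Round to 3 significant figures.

v_x = 71.8 cos 35.0° = 58.82 m/s; v_y0 = 71.8 sin 35.0° = 41.18 m/s.
Time to reach the wall: t = 348 / 58.82 = 5.916 s.
Height at that point: y = 41.18×5.916 − 5.000×5.916² = 68.63 m.
That is 68.63 − 23.5 = 45.1 m above the top of the wall, so the cannonball clears it.

Yes — it clears the wall by 45.1 m.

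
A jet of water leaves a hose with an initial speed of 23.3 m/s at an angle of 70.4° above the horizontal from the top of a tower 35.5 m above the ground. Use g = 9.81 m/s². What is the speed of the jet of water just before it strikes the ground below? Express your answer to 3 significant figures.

v_x = 23.3 cos 70.4° = 7.816 m/s is unchanged throughout.
For the vertical component, v_y² = v_y0² + 2 g h = (21.95)² + 2×9.81×35.5 = 1178, so |v_y| = 34.32 m/s.
Impact speed = √(v_x² + v_y²) = √(61.09 + 1178) = 35.2 m/s.

35.2 m/s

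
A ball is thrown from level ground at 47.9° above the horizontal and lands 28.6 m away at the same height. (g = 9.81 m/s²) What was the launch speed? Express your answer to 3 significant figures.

16.8 m/s

On level ground, R = v₀² sin(2θ) / g, so v₀ = √(R g / sin 2θ).
sin(2 × 47.9°) = 0.9949.
v₀ = √(28.6 × 9.81 / 0.9949) = √282.0 = 16.8 m/s.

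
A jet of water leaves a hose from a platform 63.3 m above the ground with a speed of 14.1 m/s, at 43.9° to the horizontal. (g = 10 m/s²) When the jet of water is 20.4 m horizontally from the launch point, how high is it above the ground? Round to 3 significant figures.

62.8 m

v_x = 14.1 cos 43.9° = 10.16 m/s, v_y0 = 14.1 sin 43.9° = 9.777 m/s.
Time to reach x = 20.4 m: t = x / v_x = 20.4 / 10.16 = 2.008 s.
y = 63.3 + v_y0 t − ½ g t² = 63.3 + 9.777×2.008 − 5.000×2.008² = 62.8 m.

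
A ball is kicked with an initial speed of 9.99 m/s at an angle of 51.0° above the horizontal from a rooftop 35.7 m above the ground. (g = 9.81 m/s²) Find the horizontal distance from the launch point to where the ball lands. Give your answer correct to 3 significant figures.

Components: v_x = 9.99 cos 51.0° = 6.287 m/s, v_y = 9.99 sin 51.0° = 7.764 m/s.
Vertical: 0 = 35.7 + 7.764 t − ½(9.81) t² ⇒ 4.905 t² − 7.764 t − 35.7 = 0.
t = [7.764 + √(60.28 + 700.4)] / 9.810 = 3.603 s.
Horizontal: R = v_x · t = 6.287 × 3.603 = 22.7 m.

22.7 m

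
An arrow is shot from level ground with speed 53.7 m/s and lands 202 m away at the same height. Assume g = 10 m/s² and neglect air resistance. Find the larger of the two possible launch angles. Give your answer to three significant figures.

Level-ground range: R = v₀² sin(2θ)/g ⇒ sin 2θ = R g / v₀² = 202×10/53.7² = 0.7005.
2θ = arcsin(0.7005) = 44.47° or 180° − 44.47° = 135.53°.
So θ = 22.2° or θ = 67.8°.

67.8°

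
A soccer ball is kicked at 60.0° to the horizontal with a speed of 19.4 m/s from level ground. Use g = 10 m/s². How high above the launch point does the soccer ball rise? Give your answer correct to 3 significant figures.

14.1 m

Vertical component of launch velocity: v_y = 19.4 sin 60.0° = 16.80 m/s.
At the highest point the vertical velocity is zero, so v_y² = 2 g h_max.
h_max = (16.80)² / (2 × 10) = 282.2 / 20.00 = 14.1 m.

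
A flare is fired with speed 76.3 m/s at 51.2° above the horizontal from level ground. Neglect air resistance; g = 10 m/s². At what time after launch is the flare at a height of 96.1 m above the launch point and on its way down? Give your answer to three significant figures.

v_y0 = 76.3 sin 51.2° = 59.46 m/s.
Set y = v_y0 t − ½ g t² = 96.1: 5.000 t² − 59.46 t + 96.1 = 0.
t = [59.46 ± √(3535 − 1922)] / 10 = (59.46 ± 40.16) / 10, giving t = 1.93 s or t = 9.96 s.
On the way down corresponds to the larger root: t = 9.96 s.

9.96 s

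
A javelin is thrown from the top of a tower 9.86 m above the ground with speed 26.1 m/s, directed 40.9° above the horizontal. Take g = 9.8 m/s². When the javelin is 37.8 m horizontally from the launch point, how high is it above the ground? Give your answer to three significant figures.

v_x = 26.1 cos 40.9° = 19.73 m/s, v_y0 = 26.1 sin 40.9° = 17.09 m/s.
Time to reach x = 37.8 m: t = x / v_x = 37.8 / 19.73 = 1.916 s.
y = 9.86 + v_y0 t − ½ g t² = 9.86 + 17.09×1.916 − 4.900×1.916² = 24.6 m.

24.6 m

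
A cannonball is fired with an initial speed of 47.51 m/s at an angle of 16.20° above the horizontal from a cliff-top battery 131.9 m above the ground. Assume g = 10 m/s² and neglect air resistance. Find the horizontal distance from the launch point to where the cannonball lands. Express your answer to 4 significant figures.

302.5 m

Components: v_x = 47.51 cos 16.20° = 45.624 m/s, v_y = 47.51 sin 16.20° = 13.255 m/s.
Vertical: 0 = 131.9 + 13.255 t − ½(10) t² ⇒ 5.000 t² − 13.255 t − 131.9 = 0.
t = [13.255 + √(175.70 + 2638.0)] / 10.00 = 6.6299 s.
Horizontal: R = v_x · t = 45.624 × 6.6299 = 302.5 m.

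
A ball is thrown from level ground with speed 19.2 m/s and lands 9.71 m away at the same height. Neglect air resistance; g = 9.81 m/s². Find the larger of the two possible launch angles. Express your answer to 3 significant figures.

82.5°

Level-ground range: R = v₀² sin(2θ)/g ⇒ sin 2θ = R g / v₀² = 9.71×9.81/19.2² = 0.2584.
2θ = arcsin(0.2584) = 14.98° or 180° − 14.98° = 165.02°.
So θ = 7.49° or θ = 82.5°.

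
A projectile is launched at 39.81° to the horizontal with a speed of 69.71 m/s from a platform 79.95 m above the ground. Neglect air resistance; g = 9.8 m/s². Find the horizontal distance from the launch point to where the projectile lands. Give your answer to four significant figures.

Components: v_x = 69.71 cos 39.81° = 53.549 m/s, v_y = 69.71 sin 39.81° = 44.631 m/s.
Vertical: 0 = 79.95 + 44.631 t − ½(9.8) t² ⇒ 4.900 t² − 44.631 t − 79.95 = 0.
t = [44.631 + √(1991.9 + 1567.0)] / 9.800 = 10.642 s.
Horizontal: R = v_x · t = 53.549 × 10.642 = 569.9 m.

569.9 m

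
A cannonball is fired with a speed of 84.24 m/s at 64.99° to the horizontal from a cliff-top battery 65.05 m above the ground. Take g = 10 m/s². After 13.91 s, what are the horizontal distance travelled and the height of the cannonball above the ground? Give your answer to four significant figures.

x = 495.4 m, y = 159.5 m

v_x = 84.24 cos 64.99° = 35.615 m/s; v_y0 = 84.24 sin 64.99° = 76.341 m/s.
x = v_x t = 35.615 × 13.91 = 495.4 m.
y = 65.05 + v_y0 t − ½ g t² = 159.5 m.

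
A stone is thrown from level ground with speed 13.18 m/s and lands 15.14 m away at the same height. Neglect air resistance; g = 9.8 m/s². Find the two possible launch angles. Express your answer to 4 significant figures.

Level-ground range: R = v₀² sin(2θ)/g ⇒ sin 2θ = R g / v₀² = 15.14×9.8/13.18² = 0.8541.
2θ = arcsin(0.8541) = 58.660° or 180° − 58.660° = 121.340°.
So θ = 29.33° or θ = 60.67°.

29.33° and 60.67°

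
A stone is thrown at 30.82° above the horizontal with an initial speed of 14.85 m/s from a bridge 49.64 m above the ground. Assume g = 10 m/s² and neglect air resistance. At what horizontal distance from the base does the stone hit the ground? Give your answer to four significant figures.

Components: v_x = 14.85 cos 30.82° = 12.753 m/s, v_y = 14.85 sin 30.82° = 7.6083 m/s.
Vertical: 0 = 49.64 + 7.6083 t − ½(10) t² ⇒ 5.000 t² − 7.6083 t − 49.64 = 0.
t = [7.6083 + √(57.886 + 992.80)] / 10.00 = 4.0023 s.
Horizontal: R = v_x · t = 12.753 × 4.0023 = 51.04 m.

51.04 m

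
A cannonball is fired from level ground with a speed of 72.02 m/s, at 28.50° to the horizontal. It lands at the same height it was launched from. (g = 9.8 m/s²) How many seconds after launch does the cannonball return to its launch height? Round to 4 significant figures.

7.013 s

Vertical component: v_y = 72.02 sin 28.50° = 34.365 m/s.
For a projectile landing at launch height, time of flight is t = 2 v_y / g = 2 × 34.365 / 9.8 = 7.013 s.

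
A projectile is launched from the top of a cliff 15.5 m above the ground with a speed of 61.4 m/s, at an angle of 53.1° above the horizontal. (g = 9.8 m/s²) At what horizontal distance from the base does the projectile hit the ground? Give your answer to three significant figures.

381 m

Components: v_x = 61.4 cos 53.1° = 36.87 m/s, v_y = 61.4 sin 53.1° = 49.10 m/s.
Vertical: 0 = 15.5 + 49.10 t − ½(9.8) t² ⇒ 4.900 t² − 49.10 t − 15.5 = 0.
t = [49.10 + √(2411 + 303.8)] / 9.800 = 10.33 s.
Horizontal: R = v_x · t = 36.87 × 10.33 = 381 m.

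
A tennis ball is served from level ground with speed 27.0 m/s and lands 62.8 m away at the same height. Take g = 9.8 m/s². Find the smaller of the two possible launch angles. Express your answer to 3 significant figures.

28.8°

Level-ground range: R = v₀² sin(2θ)/g ⇒ sin 2θ = R g / v₀² = 62.8×9.8/27.0² = 0.8442.
2θ = arcsin(0.8442) = 57.59° or 180° − 57.59° = 122.41°.
So θ = 28.8° or θ = 61.2°.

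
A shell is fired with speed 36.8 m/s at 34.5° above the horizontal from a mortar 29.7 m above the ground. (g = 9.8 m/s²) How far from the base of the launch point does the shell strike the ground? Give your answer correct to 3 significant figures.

163 m

Components: v_x = 36.8 cos 34.5° = 30.33 m/s, v_y = 36.8 sin 34.5° = 20.84 m/s.
Vertical: 0 = 29.7 + 20.84 t − ½(9.8) t² ⇒ 4.900 t² − 20.84 t − 29.7 = 0.
t = [20.84 + √(434.3 + 582.1)] / 9.800 = 5.380 s.
Horizontal: R = v_x · t = 30.33 × 5.380 = 163 m.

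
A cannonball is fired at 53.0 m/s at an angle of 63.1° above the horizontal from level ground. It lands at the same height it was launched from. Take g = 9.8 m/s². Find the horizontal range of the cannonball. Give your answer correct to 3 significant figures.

231 m

For level ground, R = v₀² sin(2θ) / g.
sin(2 × 63.1°) = sin 126.2° = 0.8070.
R = (53.0)² × 0.8070 / 9.8 = 231 m.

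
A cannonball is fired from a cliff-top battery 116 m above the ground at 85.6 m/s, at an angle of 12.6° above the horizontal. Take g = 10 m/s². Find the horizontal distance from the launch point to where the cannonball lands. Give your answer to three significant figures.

Components: v_x = 85.6 cos 12.6° = 83.54 m/s, v_y = 85.6 sin 12.6° = 18.67 m/s.
Vertical: 0 = 116 + 18.67 t − ½(10) t² ⇒ 5.000 t² − 18.67 t − 116 = 0.
t = [18.67 + √(348.6 + 2320)] / 10.00 = 7.033 s.
Horizontal: R = v_x · t = 83.54 × 7.033 = 588 m.

588 m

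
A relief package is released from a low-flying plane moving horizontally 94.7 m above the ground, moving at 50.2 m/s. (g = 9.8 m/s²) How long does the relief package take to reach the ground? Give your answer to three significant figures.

The horizontal speed doesn't affect the fall. With v_y0 = 0, h = ½ g t².
t = √(2 × 94.7 / 9.8) = √19.33 = 4.40 s.

4.40 s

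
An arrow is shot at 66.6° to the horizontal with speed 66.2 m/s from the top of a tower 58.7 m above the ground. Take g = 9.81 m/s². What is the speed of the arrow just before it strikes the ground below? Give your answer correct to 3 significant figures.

v_x = 66.2 cos 66.6° = 26.29 m/s is unchanged throughout.
For the vertical component, v_y² = v_y0² + 2 g h = (60.76)² + 2×9.81×58.7 = 4843, so |v_y| = 69.59 m/s.
Impact speed = √(v_x² + v_y²) = √(691.2 + 4843) = 74.4 m/s.

74.4 m/s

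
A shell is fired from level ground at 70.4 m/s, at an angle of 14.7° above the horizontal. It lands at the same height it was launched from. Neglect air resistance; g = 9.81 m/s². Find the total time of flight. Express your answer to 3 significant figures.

Vertical component: v_y = 70.4 sin 14.7° = 17.86 m/s.
For a projectile landing at launch height, time of flight is t = 2 v_y / g = 2 × 17.86 / 9.81 = 3.64 s.

3.64 s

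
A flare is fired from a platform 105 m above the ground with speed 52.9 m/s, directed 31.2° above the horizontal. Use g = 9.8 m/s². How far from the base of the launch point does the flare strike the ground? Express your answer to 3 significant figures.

Components: v_x = 52.9 cos 31.2° = 45.25 m/s, v_y = 52.9 sin 31.2° = 27.40 m/s.
Vertical: 0 = 105 + 27.40 t − ½(9.8) t² ⇒ 4.900 t² − 27.40 t − 105 = 0.
t = [27.40 + √(750.8 + 2058)] / 9.800 = 8.204 s.
Horizontal: R = v_x · t = 45.25 × 8.204 = 371 m.

371 m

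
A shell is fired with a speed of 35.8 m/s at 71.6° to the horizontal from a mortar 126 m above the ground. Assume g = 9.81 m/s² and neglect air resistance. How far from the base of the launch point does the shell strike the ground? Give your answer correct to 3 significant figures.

Components: v_x = 35.8 cos 71.6° = 11.30 m/s, v_y = 35.8 sin 71.6° = 33.97 m/s.
Vertical: 0 = 126 + 33.97 t − ½(9.81) t² ⇒ 4.905 t² − 33.97 t − 126 = 0.
t = [33.97 + √(1154 + 2472)] / 9.810 = 9.601 s.
Horizontal: R = v_x · t = 11.30 × 9.601 = 108 m.

108 m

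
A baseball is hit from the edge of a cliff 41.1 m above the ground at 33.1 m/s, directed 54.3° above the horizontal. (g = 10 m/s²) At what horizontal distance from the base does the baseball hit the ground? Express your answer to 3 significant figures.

Components: v_x = 33.1 cos 54.3° = 19.32 m/s, v_y = 33.1 sin 54.3° = 26.88 m/s.
Vertical: 0 = 41.1 + 26.88 t − ½(10) t² ⇒ 5.000 t² − 26.88 t − 41.1 = 0.
t = [26.88 + √(722.5 + 822.0)] / 10.00 = 6.618 s.
Horizontal: R = v_x · t = 19.32 × 6.618 = 128 m.

128 m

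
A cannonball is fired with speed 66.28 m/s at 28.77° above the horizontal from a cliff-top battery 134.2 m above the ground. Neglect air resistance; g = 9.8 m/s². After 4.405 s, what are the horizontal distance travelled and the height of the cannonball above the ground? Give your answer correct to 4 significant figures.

x = 255.9 m, y = 179.6 m

v_x = 66.28 cos 28.77° = 58.098 m/s; v_y0 = 66.28 sin 28.77° = 31.900 m/s.
x = v_x t = 58.098 × 4.405 = 255.9 m.
y = 134.2 + v_y0 t − ½ g t² = 179.6 m.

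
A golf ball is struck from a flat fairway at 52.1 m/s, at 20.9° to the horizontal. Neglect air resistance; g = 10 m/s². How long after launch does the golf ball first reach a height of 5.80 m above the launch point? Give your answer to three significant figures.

v_y0 = 52.1 sin 20.9° = 18.59 m/s.
Set y = v_y0 t − ½ g t² = 5.80: 5.000 t² − 18.59 t + 5.80 = 0.
t = [18.59 ± √(345.6 − 116.0)] / 10 = (18.59 ± 15.15) / 10, giving t = 0.344 s or t = 3.37 s.
The golf ball is on the way up at the first time, so t = 0.344 s.

0.344 s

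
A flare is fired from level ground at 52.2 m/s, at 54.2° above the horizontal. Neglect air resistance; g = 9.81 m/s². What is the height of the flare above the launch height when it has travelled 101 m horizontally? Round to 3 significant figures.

86.4 m

v_x = 52.2 cos 54.2° = 30.53 m/s, v_y0 = 52.2 sin 54.2° = 42.34 m/s.
Time to reach x = 101 m: t = x / v_x = 101 / 30.53 = 3.308 s.
y = v_y0 t − ½ g t² = 42.34×3.308 − 4.905×3.308² = 86.4 m.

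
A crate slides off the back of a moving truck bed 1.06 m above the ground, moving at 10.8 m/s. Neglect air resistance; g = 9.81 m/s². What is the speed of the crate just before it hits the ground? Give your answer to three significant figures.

Fall time: t = √(2 × 1.06 / 9.81) = 0.4649 s.
At impact: v_x = 10.8 m/s (unchanged), v_y = g t = 9.81 × 0.4649 = 4.561 m/s.
Speed = √(v_x² + v_y²) = √(116.6 + 20.80) = 11.7 m/s.

11.7 m/s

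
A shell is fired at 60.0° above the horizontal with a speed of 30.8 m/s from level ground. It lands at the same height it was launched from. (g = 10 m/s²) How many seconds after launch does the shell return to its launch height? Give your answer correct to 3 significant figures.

5.33 s

Vertical component: v_y = 30.8 sin 60.0° = 26.67 m/s.
For a projectile landing at launch height, time of flight is t = 2 v_y / g = 2 × 26.67 / 10 = 5.33 s.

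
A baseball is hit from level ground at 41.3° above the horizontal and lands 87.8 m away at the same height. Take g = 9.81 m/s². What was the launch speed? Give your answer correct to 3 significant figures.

On level ground, R = v₀² sin(2θ) / g, so v₀ = √(R g / sin 2θ).
sin(2 × 41.3°) = 0.9917.
v₀ = √(87.8 × 9.81 / 0.9917) = √868.5 = 29.5 m/s.

29.5 m/s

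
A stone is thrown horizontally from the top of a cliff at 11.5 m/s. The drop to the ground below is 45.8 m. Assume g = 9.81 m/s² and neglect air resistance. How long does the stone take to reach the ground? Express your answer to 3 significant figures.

3.06 s

The horizontal speed doesn't affect the fall. With v_y0 = 0, h = ½ g t².
t = √(2 × 45.8 / 9.81) = √9.337 = 3.06 s.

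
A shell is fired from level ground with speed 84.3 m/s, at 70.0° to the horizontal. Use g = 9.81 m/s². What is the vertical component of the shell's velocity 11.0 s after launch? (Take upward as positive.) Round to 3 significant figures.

Initial vertical component: v_y0 = 84.3 sin 70.0° = 79.22 m/s.
v_y(t) = v_y0 − g t = 79.22 − 9.81 × 11.0 = -28.7 m/s.

-28.7 m/s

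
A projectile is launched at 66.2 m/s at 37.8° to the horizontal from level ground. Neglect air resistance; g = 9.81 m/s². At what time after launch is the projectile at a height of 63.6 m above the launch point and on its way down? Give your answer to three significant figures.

6.17 s

v_y0 = 66.2 sin 37.8° = 40.57 m/s.
Set y = v_y0 t − ½ g t² = 63.6: 4.905 t² − 40.57 t + 63.6 = 0.
t = [40.57 ± √(1646 − 1248)] / 9.81 = (40.57 ± 19.95) / 9.81, giving t = 2.10 s or t = 6.17 s.
On the way down corresponds to the larger root: t = 6.17 s.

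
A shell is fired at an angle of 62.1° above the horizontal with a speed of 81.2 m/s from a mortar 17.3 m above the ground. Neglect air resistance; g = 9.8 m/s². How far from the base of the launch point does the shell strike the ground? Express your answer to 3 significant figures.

565 m

Components: v_x = 81.2 cos 62.1° = 38.00 m/s, v_y = 81.2 sin 62.1° = 71.76 m/s.
Vertical: 0 = 17.3 + 71.76 t − ½(9.8) t² ⇒ 4.900 t² − 71.76 t − 17.3 = 0.
t = [71.76 + √(5149 + 339.1)] / 9.800 = 14.88 s.
Horizontal: R = v_x · t = 38.00 × 14.88 = 565 m.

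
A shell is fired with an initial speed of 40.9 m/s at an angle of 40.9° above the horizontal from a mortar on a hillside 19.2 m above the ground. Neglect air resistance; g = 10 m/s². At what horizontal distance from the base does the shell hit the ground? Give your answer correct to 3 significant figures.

Components: v_x = 40.9 cos 40.9° = 30.91 m/s, v_y = 40.9 sin 40.9° = 26.78 m/s.
Vertical: 0 = 19.2 + 26.78 t − ½(10) t² ⇒ 5.000 t² − 26.78 t − 19.2 = 0.
t = [26.78 + √(717.2 + 384.0)] / 10.00 = 5.996 s.
Horizontal: R = v_x · t = 30.91 × 5.996 = 185 m.

185 m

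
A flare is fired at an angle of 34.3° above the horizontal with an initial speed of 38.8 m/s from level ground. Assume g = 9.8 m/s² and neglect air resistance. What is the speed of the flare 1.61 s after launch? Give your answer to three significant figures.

32.6 m/s

v_x = 38.8 cos 34.3° = 32.05 m/s (constant).
v_y(t) = 38.8 sin 34.3° − g t = 21.86 − 9.8 × 1.61 = 6.082 m/s.
Speed = √(v_x² + v_y²) = √(1027 + 36.99) = 32.6 m/s.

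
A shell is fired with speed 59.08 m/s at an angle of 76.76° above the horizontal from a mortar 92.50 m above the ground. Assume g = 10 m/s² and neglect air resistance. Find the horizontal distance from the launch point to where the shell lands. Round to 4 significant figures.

175.0 m

Components: v_x = 59.08 cos 76.76° = 13.531 m/s, v_y = 59.08 sin 76.76° = 57.510 m/s.
Vertical: 0 = 92.50 + 57.510 t − ½(10) t² ⇒ 5.000 t² − 57.510 t − 92.50 = 0.
t = [57.510 + √(3307.4 + 1850.0)] / 10.00 = 12.933 s.
Horizontal: R = v_x · t = 13.531 × 12.933 = 175.0 m.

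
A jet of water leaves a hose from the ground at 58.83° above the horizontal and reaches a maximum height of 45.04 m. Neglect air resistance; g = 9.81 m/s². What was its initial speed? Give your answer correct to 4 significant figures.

34.74 m/s

At maximum height v_y = 0, so (v₀ sin θ)² = 2 g H.
v₀ sin 58.83° = √(2 × 9.81 × 45.04) = 29.727 m/s.
v₀ = 29.727 / sin 58.83° = 29.727 / 0.8556 = 34.74 m/s.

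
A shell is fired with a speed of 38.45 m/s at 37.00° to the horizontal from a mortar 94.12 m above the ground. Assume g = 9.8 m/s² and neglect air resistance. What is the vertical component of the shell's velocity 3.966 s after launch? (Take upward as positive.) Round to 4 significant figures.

Initial vertical component: v_y0 = 38.45 sin 37.00° = 23.140 m/s.
v_y(t) = v_y0 − g t = 23.140 − 9.8 × 3.966 = -15.73 m/s.

-15.73 m/s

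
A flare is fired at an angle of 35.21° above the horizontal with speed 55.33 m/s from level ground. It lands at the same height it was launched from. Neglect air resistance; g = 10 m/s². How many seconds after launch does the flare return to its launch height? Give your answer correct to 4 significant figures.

6.380 s

Vertical component: v_y = 55.33 sin 35.21° = 31.902 m/s.
For a projectile landing at launch height, time of flight is t = 2 v_y / g = 2 × 31.902 / 10 = 6.380 s.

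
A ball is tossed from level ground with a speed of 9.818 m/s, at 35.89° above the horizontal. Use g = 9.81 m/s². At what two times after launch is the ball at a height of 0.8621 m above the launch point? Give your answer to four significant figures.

v_y0 = 9.818 sin 35.89° = 5.7556 m/s.
Set y = v_y0 t − ½ g t² = 0.8621: 4.905 t² − 5.7556 t + 0.8621 = 0.
t = [5.7556 ± √(33.127 − 16.914)] / 9.81 = (5.7556 ± 4.0265) / 9.81, giving t = 0.1763 s or t = 0.9972 s.
So the ball is at 0.8621 m at t = 0.1763 s (rising) and t = 0.9972 s (falling).

0.1763 s and 0.9972 s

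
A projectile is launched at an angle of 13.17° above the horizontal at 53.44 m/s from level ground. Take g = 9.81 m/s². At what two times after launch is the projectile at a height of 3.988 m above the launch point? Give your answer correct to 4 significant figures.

0.3883 s and 2.094 s

v_y0 = 53.44 sin 13.17° = 12.176 m/s.
Set y = v_y0 t − ½ g t² = 3.988: 4.905 t² − 12.176 t + 3.988 = 0.
t = [12.176 ± √(148.25 − 78.245)] / 9.81 = (12.176 ± 8.3669) / 9.81, giving t = 0.3883 s or t = 2.094 s.
So the projectile is at 3.988 m at t = 0.3883 s (rising) and t = 2.094 s (falling).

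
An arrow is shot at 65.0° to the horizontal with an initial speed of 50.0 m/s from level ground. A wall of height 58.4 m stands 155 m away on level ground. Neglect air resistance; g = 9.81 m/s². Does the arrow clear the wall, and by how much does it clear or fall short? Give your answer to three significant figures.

Yes — it clears the wall by 10.1 m.

v_x = 50.0 cos 65.0° = 21.13 m/s; v_y0 = 50.0 sin 65.0° = 45.32 m/s.
Time to reach the wall: t = 155 / 21.13 = 7.336 s.
Height at that point: y = 45.32×7.336 − 4.905×7.336² = 68.50 m.
That is 68.50 − 58.4 = 10.1 m above the top of the wall, so the arrow clears it.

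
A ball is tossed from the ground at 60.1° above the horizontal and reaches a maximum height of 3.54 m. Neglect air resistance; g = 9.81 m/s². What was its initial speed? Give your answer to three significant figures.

At maximum height v_y = 0, so (v₀ sin θ)² = 2 g H.
v₀ sin 60.1° = √(2 × 9.81 × 3.54) = 8.334 m/s.
v₀ = 8.334 / sin 60.1° = 8.334 / 0.8669 = 9.61 m/s.

9.61 m/s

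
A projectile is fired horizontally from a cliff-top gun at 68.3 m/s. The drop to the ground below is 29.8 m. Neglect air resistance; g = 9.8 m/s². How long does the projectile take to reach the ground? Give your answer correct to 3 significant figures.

2.47 s

The horizontal speed doesn't affect the fall. With v_y0 = 0, h = ½ g t².
t = √(2 × 29.8 / 9.8) = √6.082 = 2.47 s.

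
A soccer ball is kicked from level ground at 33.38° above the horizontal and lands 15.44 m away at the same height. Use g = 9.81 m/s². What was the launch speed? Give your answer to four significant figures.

12.84 m/s

On level ground, R = v₀² sin(2θ) / g, so v₀ = √(R g / sin 2θ).
sin(2 × 33.38°) = 0.9189.
v₀ = √(15.44 × 9.81 / 0.9189) = √164.83 = 12.84 m/s.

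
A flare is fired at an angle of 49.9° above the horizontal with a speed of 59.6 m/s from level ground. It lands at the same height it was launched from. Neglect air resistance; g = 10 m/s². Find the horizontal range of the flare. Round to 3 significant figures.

Components: v_x = 59.6 cos 49.9° = 38.39 m/s, v_y = 59.6 sin 49.9° = 45.59 m/s.
Time of flight (same landing height): t = 2 v_y / g = 2 × 45.59 / 10 = 9.118 s.
Range: R = v_x · t = 38.39 × 9.118 = 350 m.

350 m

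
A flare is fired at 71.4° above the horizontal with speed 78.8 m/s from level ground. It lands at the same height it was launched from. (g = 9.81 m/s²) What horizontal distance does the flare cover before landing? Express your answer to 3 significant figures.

For level ground, R = v₀² sin(2θ) / g.
sin(2 × 71.4°) = sin 142.8° = 0.6046.
R = (78.8)² × 0.6046 / 9.81 = 383 m.

383 m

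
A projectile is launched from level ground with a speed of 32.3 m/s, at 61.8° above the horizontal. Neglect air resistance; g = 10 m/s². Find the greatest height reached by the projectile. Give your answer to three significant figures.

Vertical component of launch velocity: v_y = 32.3 sin 61.8° = 28.47 m/s.
At the highest point the vertical velocity is zero, so v_y² = 2 g h_max.
h_max = (28.47)² / (2 × 10) = 810.5 / 20.00 = 40.5 m.

40.5 m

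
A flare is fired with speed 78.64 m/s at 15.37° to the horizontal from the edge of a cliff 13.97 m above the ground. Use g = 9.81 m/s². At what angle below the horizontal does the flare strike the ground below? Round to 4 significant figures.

19.34°

v_x = 78.64 cos 15.37° = 75.827 m/s.
At impact |v_y| = √(v_y0² + 2 g h) = √(20.844² + 2×9.81×13.97) = 26.619 m/s.
Angle below horizontal = arctan(|v_y| / v_x) = arctan(26.619 / 75.827) = 19.34°.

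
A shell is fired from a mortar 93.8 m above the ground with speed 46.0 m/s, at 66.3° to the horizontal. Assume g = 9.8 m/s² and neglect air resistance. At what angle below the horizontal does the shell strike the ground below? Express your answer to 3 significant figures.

v_x = 46.0 cos 66.3° = 18.49 m/s.
At impact |v_y| = √(v_y0² + 2 g h) = √(42.12² + 2×9.8×93.8) = 60.10 m/s.
Angle below horizontal = arctan(|v_y| / v_x) = arctan(60.10 / 18.49) = 72.9°.

72.9°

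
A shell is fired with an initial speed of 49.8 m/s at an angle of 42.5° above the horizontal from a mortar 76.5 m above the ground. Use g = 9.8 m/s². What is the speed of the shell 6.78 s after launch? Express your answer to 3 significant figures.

v_x = 49.8 cos 42.5° = 36.72 m/s (constant).
v_y(t) = 49.8 sin 42.5° − g t = 33.64 − 9.8 × 6.78 = -32.80 m/s.
Speed = √(v_x² + v_y²) = √(1348 + 1076) = 49.2 m/s.

49.2 m/s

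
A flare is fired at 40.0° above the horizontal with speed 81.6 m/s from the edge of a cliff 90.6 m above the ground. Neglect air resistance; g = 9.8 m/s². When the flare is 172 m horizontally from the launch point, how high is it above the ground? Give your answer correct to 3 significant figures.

v_x = 81.6 cos 40.0° = 62.51 m/s, v_y0 = 81.6 sin 40.0° = 52.45 m/s.
Time to reach x = 172 m: t = x / v_x = 172 / 62.51 = 2.752 s.
y = 90.6 + v_y0 t − ½ g t² = 90.6 + 52.45×2.752 − 4.900×2.752² = 198 m.

198 m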